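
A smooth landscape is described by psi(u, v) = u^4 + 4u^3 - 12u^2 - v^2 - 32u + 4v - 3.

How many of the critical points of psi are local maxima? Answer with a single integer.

1

psi separates as a function of u plus a function of v, so ∇psi=0 decouples.
∂psi/∂u = 4(u - 2)(u + 1)(u + 4) = 0 at u ∈ {-4, -1, 2}; ∂psi/∂v = -2(v - 2) = 0 at v ∈ {2}.
The Hessian is diagonal: diag(psi_uu, psi_vv). Second derivatives: psi_uu(-4)=72, psi_uu(-1)=-36, psi_uu(2)=72; psi_vv(2)=-2.
Local maxima occur where both diagonal entries negative: (-1, 2). Count: 1.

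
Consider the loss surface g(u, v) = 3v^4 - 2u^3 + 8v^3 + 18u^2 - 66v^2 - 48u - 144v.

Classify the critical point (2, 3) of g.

local minimum

The mixed partial ∂²g/∂u∂v is 0, so the Hessian at any point is diag(g_uu, g_vv) = diag(12(-u + 3), 12(3v^2 + 4v - 11)).
At (2, 3): H = diag(12, 336).
Both eigenvalues are positive, so H is positive definite: a local minimum.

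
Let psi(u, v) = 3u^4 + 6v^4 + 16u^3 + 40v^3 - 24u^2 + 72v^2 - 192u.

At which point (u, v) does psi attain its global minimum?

psi(u,v) separates as P(u) + Q(v), so its minimum is min P + min Q.
P'(u) = 12(u - 2)(u + 2)(u + 4) vanishes at u ∈ {-4, -2, 2}; Q'(v) = 24v(v + 2)(v + 3) vanishes at v ∈ {-3, -2, 0}.
Local minima of P (where P''>0): P(-4)=128, P(2)=-304. Local minima of Q: Q(-3)=54, Q(0)=0.
So the global minimum of psi is P(2) + Q(0) = -304 + 0 = -304, attained at (2, 0).

(2, 0)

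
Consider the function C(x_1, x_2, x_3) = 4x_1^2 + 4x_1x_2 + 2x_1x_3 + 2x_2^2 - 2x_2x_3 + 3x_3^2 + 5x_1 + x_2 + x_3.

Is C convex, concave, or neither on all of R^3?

convex

C is quadratic, so its Hessian is the constant matrix H = [[8, 4, 2], [4, 4, -2], [2, -2, 6]].
Leading principal minors: 8, 16, 16.
All positive ⇒ H ≻ 0 ⇒ convex.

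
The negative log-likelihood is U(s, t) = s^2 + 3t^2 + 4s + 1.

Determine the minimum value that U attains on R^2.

U(s,t) separates as P(s) + Q(t) + 1, so its minimum is min P + min Q + 1.
P'(s) = 2s + 4 vanishes at s ∈ {-2}; Q'(t) = 6t vanishes at t ∈ {0}.
Local minima of P (where P''>0): P(-2)=-4. Local minima of Q: Q(0)=0.
So the global minimum of U is P(-2) + Q(0) + 1 = -4 + 0 + 1 = -3, attained at (-2, 0).

-3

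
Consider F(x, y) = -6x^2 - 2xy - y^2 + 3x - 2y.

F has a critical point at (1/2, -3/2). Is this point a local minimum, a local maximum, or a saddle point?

local maximum

The Hessian of F is constant: H = [[-12, -2], [-2, -2]].
det(H) = (-12)·(-2) − (-2)² = 20.
det(H) > 0 and tr(H) = -14 < 0, so H is negative definite and the point is a local maximum.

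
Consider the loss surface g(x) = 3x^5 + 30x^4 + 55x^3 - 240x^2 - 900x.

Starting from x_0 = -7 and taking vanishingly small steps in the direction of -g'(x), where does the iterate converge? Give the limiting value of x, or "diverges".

g'(x) = 15(x - 2)(x + 2)(x + 3)(x + 5), so g'(-7) = 5400.
Gradient descent moves in the -g' direction, i.e. x is decreasing.
There is no critical point below x=-7, and g' keeps the same sign, so the iterate runs off to −∞.

diverges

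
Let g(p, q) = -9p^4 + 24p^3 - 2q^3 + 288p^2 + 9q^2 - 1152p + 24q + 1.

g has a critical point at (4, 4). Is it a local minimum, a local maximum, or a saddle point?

The mixed partial ∂²g/∂p∂q is 0, so the Hessian at any point is diag(g_pp, g_qq) = diag(36(-3p^2 + 4p + 16), 6(-2q + 3)).
At (4, 4): H = diag(-576, -30).
Both eigenvalues are negative, so H is negative definite: a local maximum.

local maximum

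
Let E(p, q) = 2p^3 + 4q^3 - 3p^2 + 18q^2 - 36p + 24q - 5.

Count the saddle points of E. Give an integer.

E separates as a function of p plus a function of q, so ∇E=0 decouples.
∂E/∂p = 6(p - 3)(p + 2) = 0 at p ∈ {-2, 3}; ∂E/∂q = 12(q + 1)(q + 2) = 0 at q ∈ {-2, -1}.
The Hessian is diagonal: diag(E_pp, E_qq). Second derivatives: E_pp(-2)=-30, E_pp(3)=30; E_qq(-2)=-12, E_qq(-1)=12.
Saddle points occur where the two diagonal entries have opposite signs: (-2, -1), (3, -2). Count: 2.

2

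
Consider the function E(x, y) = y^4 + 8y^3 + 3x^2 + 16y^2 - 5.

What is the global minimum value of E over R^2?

E(x,y) separates as P(x) + Q(y) − 5, so its minimum is min P + min Q − 5.
P'(x) = 6x vanishes at x ∈ {0}; Q'(y) = 4y(y + 2)(y + 4) vanishes at y ∈ {-4, -2, 0}.
Local minima of P (where P''>0): P(0)=0. Local minima of Q: Q(-4)=0, Q(0)=0.
So the global minimum of E is P(0) + Q(-4) − 5 = 0 + 0 − 5 = -5, attained at (0, -4).

-5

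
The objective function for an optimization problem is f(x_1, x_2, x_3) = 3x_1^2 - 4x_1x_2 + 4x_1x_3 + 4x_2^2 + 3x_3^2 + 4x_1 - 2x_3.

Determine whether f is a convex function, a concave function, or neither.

f is quadratic, so its Hessian is the constant matrix H = [[6, -4, 4], [-4, 8, 0], [4, 0, 6]].
Leading principal minors: 6, 32, 64.
All positive ⇒ H ≻ 0 ⇒ convex.

convex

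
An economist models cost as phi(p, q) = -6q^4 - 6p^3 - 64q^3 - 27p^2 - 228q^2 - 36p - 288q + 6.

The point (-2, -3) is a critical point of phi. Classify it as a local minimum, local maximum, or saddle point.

The mixed partial ∂²phi/∂p∂q is 0, so the Hessian at any point is diag(phi_pp, phi_qq) = diag(-18(2p + 3), -24(3q^2 + 16q + 19)).
At (-2, -3): H = diag(18, 48).
Both eigenvalues are positive, so H is positive definite: a local minimum.

local minimum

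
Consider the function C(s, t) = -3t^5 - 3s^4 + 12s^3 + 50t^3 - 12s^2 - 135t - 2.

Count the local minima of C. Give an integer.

C separates as a function of s plus a function of t, so ∇C=0 decouples.
∂C/∂s = -12s(s - 2)(s - 1) = 0 at s ∈ {0, 1, 2}; ∂C/∂t = -15(t - 3)(t - 1)(t + 1)(t + 3) = 0 at t ∈ {-3, -1, 1, 3}.
The Hessian is diagonal: diag(C_ss, C_tt). Second derivatives: C_ss(0)=-24, C_ss(1)=12, C_ss(2)=-24; C_tt(-3)=720, C_tt(-1)=-240, C_tt(1)=240, C_tt(3)=-720.
Local minima occur where both diagonal entries positive: (1, -3), (1, 1). Count: 2.

2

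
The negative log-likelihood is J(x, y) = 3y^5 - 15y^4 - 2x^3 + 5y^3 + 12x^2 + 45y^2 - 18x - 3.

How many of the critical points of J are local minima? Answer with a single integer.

2

J separates as a function of x plus a function of y, so ∇J=0 decouples.
∂J/∂x = -6(x - 3)(x - 1) = 0 at x ∈ {1, 3}; ∂J/∂y = 15y(y - 3)(y - 2)(y + 1) = 0 at y ∈ {-1, 0, 2, 3}.
The Hessian is diagonal: diag(J_xx, J_yy). Second derivatives: J_xx(1)=12, J_xx(3)=-12; J_yy(-1)=-180, J_yy(0)=90, J_yy(2)=-90, J_yy(3)=180.
Local minima occur where both diagonal entries positive: (1, 0), (1, 3). Count: 2.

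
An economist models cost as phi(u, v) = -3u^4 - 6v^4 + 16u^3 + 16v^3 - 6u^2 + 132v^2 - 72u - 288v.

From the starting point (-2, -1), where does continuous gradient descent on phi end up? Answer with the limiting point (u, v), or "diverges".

phi is separable, so gradient descent decouples: u follows -∂phi/∂u, v follows -∂phi/∂v.
∂phi/∂u = -12(u - 3)(u - 2)(u + 1); at u=-2 this is 240, so u decreases.
∂phi/∂v = -24(v - 4)(v - 1)(v + 3); at v=-1 this is -480, so v increases.
The u-coordinate has no critical point in that direction and runs off to infinity.

diverges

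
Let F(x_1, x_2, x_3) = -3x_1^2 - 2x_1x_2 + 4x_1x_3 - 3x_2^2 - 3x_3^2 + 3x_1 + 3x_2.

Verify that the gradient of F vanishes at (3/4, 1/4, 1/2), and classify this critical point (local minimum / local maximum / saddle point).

∇F = (-6x_1 - 2x_2 + 4x_3 + 3, -2x_1 - 6x_2 + 3, 4x_1 - 6x_3); substituting (3/4, 1/4, 1/2) gives ∇F = (0, 0, 0), so (3/4, 1/4, 1/2) is indeed a critical point.
The Hessian is constant: H = [[-6, -2, 4], [-2, -6, 0], [4, 0, -6]].
Leading principal minors: Δ₁ = -6, Δ₂ = 32, Δ₃ = -96.
The minors alternate sign starting negative (−, +, −), so H is negative definite: a local maximum.

local maximum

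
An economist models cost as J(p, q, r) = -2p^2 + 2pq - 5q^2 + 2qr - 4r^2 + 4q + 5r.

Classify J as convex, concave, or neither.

concave

J is quadratic, so its Hessian is the constant matrix H = [[-4, 2, 0], [2, -10, 2], [0, 2, -8]].
Leading principal minors: -4, 36, -272.
Signs alternate −, +, − ⇒ H ≺ 0 ⇒ concave.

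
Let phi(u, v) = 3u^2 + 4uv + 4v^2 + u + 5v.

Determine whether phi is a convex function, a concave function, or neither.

phi is quadratic, so its Hessian is the constant matrix H = [[6, 4], [4, 8]].
det(H) = 32, tr(H) = 14.
det(H) > 0 and tr(H) > 0, so H is positive definite everywhere: convex.

convex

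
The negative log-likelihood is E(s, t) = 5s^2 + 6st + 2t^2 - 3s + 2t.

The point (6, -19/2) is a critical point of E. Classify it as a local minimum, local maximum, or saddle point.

local minimum

The Hessian of E is constant: H = [[10, 6], [6, 4]].
det(H) = 10·4 − 6² = 4.
det(H) > 0 and tr(H) = 14 > 0, so H is positive definite and the point is a local minimum.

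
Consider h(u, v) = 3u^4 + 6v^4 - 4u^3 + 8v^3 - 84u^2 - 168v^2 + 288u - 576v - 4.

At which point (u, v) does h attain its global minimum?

h(u,v) separates as P(u) + Q(v) − 4, so its minimum is min P + min Q − 4.
P'(u) = 12(u - 3)(u - 2)(u + 4) vanishes at u ∈ {-4, 2, 3}; Q'(v) = 24(v - 4)(v + 2)(v + 3) vanishes at v ∈ {-3, -2, 4}.
Local minima of P (where P''>0): P(-4)=-1472, P(3)=243. Local minima of Q: Q(-3)=486, Q(4)=-2944.
So the global minimum of h is P(-4) + Q(4) − 4 = -1472 − 2944 − 4 = -4420, attained at (-4, 4).

(-4, 4)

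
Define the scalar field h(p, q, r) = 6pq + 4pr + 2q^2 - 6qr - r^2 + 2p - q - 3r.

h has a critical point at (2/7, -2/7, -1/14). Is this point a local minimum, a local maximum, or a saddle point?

saddle point

The Hessian is constant: H = [[0, 6, 4], [6, 4, -6], [4, -6, -2]].
Leading principal minors: Δ₁ = 0, Δ₂ = -36, Δ₃ = -280.
The minors fit neither the all-positive nor the alternating-sign pattern, so H is indefinite: a saddle point.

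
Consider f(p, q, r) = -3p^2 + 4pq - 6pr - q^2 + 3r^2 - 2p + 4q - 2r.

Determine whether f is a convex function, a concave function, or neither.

f is quadratic, so its Hessian is the constant matrix H = [[-6, 4, -6], [4, -2, 0], [-6, 0, 6]].
Leading principal minors: -6, -4, 48.
Neither pattern holds ⇒ H is indefinite ⇒ neither convex nor concave.

neither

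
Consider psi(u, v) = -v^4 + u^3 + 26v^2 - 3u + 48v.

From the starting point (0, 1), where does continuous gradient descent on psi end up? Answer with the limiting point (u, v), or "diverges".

(1, -1)

psi is separable, so gradient descent decouples: u follows -∂psi/∂u, v follows -∂psi/∂v.
∂psi/∂u = 3(u - 1)(u + 1); at u=0 this is -3, so u increases.
∂psi/∂v = -4(v - 4)(v + 1)(v + 3); at v=1 this is 96, so v decreases.
u converges to its nearest critical value 1 (a local min of the u-part); v converges to -1. The iterate converges to (1, -1).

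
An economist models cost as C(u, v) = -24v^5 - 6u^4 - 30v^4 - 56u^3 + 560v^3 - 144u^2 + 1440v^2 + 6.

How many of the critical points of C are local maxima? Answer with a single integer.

C separates as a function of u plus a function of v, so ∇C=0 decouples.
∂C/∂u = -24u(u + 3)(u + 4) = 0 at u ∈ {-4, -3, 0}; ∂C/∂v = -120v(v - 4)(v + 2)(v + 3) = 0 at v ∈ {-3, -2, 0, 4}.
The Hessian is diagonal: diag(C_uu, C_vv). Second derivatives: C_uu(-4)=-96, C_uu(-3)=72, C_uu(0)=-288; C_vv(-3)=2520, C_vv(-2)=-1440, C_vv(0)=2880, C_vv(4)=-20160.
Local maxima occur where both diagonal entries negative: (-4, -2), (-4, 4), (0, -2), (0, 4). Count: 4.

4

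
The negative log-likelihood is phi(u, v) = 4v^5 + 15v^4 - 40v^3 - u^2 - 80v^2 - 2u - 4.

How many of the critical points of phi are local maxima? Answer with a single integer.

2

phi separates as a function of u plus a function of v, so ∇phi=0 decouples.
∂phi/∂u = -2(u + 1) = 0 at u ∈ {-1}; ∂phi/∂v = 20v(v - 2)(v + 1)(v + 4) = 0 at v ∈ {-4, -1, 0, 2}.
The Hessian is diagonal: diag(phi_uu, phi_vv). Second derivatives: phi_uu(-1)=-2; phi_vv(-4)=-1440, phi_vv(-1)=180, phi_vv(0)=-160, phi_vv(2)=720.
Local maxima occur where both diagonal entries negative: (-1, -4), (-1, 0). Count: 2.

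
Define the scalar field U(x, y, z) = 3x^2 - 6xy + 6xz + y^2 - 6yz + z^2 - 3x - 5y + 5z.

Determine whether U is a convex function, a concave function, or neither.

U is quadratic, so its Hessian is the constant matrix H = [[6, -6, 6], [-6, 2, -6], [6, -6, 2]].
Leading principal minors: 6, -24, 96.
Neither pattern holds ⇒ H is indefinite ⇒ neither convex nor concave.

neither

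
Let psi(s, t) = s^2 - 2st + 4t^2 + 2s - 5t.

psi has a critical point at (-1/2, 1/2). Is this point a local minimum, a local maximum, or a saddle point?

The Hessian of psi is constant: H = [[2, -2], [-2, 8]].
det(H) = 2·8 − (-2)² = 12.
det(H) > 0 and tr(H) = 10 > 0, so H is positive definite and the point is a local minimum.

local minimum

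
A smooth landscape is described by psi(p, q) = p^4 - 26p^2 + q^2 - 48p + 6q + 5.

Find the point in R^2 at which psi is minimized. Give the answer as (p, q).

(4, -3)

psi(p,q) separates as A(p) + B(q) + 5, so its minimum is min A + min B + 5.
A'(p) = 4(p - 4)(p + 1)(p + 3) vanishes at p ∈ {-3, -1, 4}; B'(q) = 2q + 6 vanishes at q ∈ {-3}.
Local minima of A (where A''>0): A(-3)=-9, A(4)=-352. Local minima of B: B(-3)=-9.
So the global minimum of psi is A(4) + B(-3) + 5 = -352 − 9 + 5 = -356, attained at (4, -3).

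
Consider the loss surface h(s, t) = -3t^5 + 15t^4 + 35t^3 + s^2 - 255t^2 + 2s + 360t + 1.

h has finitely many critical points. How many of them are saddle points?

2

h separates as a function of s plus a function of t, so ∇h=0 decouples.
∂h/∂s = 2(s + 1) = 0 at s ∈ {-1}; ∂h/∂t = -15(t - 4)(t - 2)(t - 1)(t + 3) = 0 at t ∈ {-3, 1, 2, 4}.
The Hessian is diagonal: diag(h_ss, h_tt). Second derivatives: h_ss(-1)=2; h_tt(-3)=2100, h_tt(1)=-180, h_tt(2)=150, h_tt(4)=-630.
Saddle points occur where the two diagonal entries have opposite signs: (-1, 1), (-1, 4). Count: 2.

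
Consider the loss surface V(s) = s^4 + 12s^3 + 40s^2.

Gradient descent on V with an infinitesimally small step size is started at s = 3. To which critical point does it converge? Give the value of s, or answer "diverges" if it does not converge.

0

V'(s) = 4s(s + 4)(s + 5), so V'(3) = 672.
Gradient descent moves in the -V' direction, i.e. s is decreasing.
The nearest critical point in that direction is s = 0, where V'' = 80 > 0 (a local minimum). The iterate converges there.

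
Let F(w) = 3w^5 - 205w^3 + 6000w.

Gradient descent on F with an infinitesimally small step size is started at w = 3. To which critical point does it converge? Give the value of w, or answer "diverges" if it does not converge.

-4

F'(w) = 15(w - 5)(w - 4)(w + 4)(w + 5), so F'(3) = 1680.
Gradient descent moves in the -F' direction, i.e. w is decreasing.
The nearest critical point in that direction is w = -4, where F'' = 1080 > 0 (a local minimum). The iterate converges there.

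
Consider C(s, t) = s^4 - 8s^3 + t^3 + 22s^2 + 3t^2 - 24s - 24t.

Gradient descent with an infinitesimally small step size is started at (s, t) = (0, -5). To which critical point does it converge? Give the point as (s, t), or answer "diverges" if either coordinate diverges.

diverges

C is separable, so gradient descent decouples: s follows -∂C/∂s, t follows -∂C/∂t.
∂C/∂s = 4(s - 3)(s - 2)(s - 1); at s=0 this is -24, so s increases.
∂C/∂t = 3(t - 2)(t + 4); at t=-5 this is 21, so t decreases.
The t-coordinate has no critical point in that direction and runs off to infinity.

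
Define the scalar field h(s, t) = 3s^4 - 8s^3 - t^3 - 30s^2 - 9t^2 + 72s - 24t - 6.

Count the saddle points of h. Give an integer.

3

h separates as a function of s plus a function of t, so ∇h=0 decouples.
∂h/∂s = 12(s - 3)(s - 1)(s + 2) = 0 at s ∈ {-2, 1, 3}; ∂h/∂t = -3(t + 2)(t + 4) = 0 at t ∈ {-4, -2}.
The Hessian is diagonal: diag(h_ss, h_tt). Second derivatives: h_ss(-2)=180, h_ss(1)=-72, h_ss(3)=120; h_tt(-4)=6, h_tt(-2)=-6.
Saddle points occur where the two diagonal entries have opposite signs: (-2, -2), (1, -4), (3, -2). Count: 3.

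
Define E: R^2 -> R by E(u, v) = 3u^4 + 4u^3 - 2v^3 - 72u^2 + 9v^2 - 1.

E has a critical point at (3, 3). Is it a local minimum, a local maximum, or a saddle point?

saddle point

The mixed partial ∂²E/∂u∂v is 0, so the Hessian at any point is diag(E_uu, E_vv) = diag(12(3u^2 + 2u - 12), 6(-2v + 3)).
At (3, 3): H = diag(252, -18).
The eigenvalues have opposite signs, so H is indefinite: a saddle point.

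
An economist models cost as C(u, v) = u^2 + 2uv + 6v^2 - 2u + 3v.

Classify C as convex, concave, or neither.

convex

C is quadratic, so its Hessian is the constant matrix H = [[2, 2], [2, 12]].
det(H) = 20, tr(H) = 14.
det(H) > 0 and tr(H) > 0, so H is positive definite everywhere: convex.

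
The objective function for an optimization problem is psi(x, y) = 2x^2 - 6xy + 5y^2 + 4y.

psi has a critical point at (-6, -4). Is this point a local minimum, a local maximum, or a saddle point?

local minimum

The Hessian of psi is constant: H = [[4, -6], [-6, 10]].
det(H) = 4·10 − (-6)² = 4.
det(H) > 0 and tr(H) = 14 > 0, so H is positive definite and the point is a local minimum.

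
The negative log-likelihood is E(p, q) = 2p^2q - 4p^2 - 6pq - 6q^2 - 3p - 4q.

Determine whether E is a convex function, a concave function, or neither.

The term 2p^2q is cubic, so the Hessian is not constant.
∂²E/∂p² = 4q - 8, which takes both signs as q varies (negative for sufficiently negative q). A diagonal entry of the Hessian changing sign means the Hessian is neither positive- nor negative-semidefinite on all of R^2.

neither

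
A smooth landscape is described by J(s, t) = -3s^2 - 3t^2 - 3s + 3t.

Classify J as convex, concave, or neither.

J is quadratic, so its Hessian is the constant matrix H = [[-6, 0], [0, -6]].
det(H) = 36, tr(H) = -12.
det(H) > 0 and tr(H) < 0, so H is negative definite everywhere: concave.

concave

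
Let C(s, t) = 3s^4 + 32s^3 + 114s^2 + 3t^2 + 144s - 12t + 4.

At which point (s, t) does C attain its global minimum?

(-1, 2)

C(s,t) separates as P(s) + Q(t) + 4, so its minimum is min P + min Q + 4.
P'(s) = 12(s + 1)(s + 3)(s + 4) vanishes at s ∈ {-4, -3, -1}; Q'(t) = 6(t - 2) vanishes at t ∈ {2}.
Local minima of P (where P''>0): P(-4)=-32, P(-1)=-59. Local minima of Q: Q(2)=-12.
So the global minimum of C is P(-1) + Q(2) + 4 = -59 − 12 + 4 = -67, attained at (-1, 2).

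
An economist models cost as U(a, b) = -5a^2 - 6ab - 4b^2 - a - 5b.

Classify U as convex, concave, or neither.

U is quadratic, so its Hessian is the constant matrix H = [[-10, -6], [-6, -8]].
det(H) = 44, tr(H) = -18.
det(H) > 0 and tr(H) < 0, so H is negative definite everywhere: concave.

concave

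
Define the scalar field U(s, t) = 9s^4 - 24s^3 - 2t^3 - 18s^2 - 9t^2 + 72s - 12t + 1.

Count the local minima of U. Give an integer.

2

U separates as a function of s plus a function of t, so ∇U=0 decouples.
∂U/∂s = 36(s - 2)(s - 1)(s + 1) = 0 at s ∈ {-1, 1, 2}; ∂U/∂t = -6(t + 1)(t + 2) = 0 at t ∈ {-2, -1}.
The Hessian is diagonal: diag(U_ss, U_tt). Second derivatives: U_ss(-1)=216, U_ss(1)=-72, U_ss(2)=108; U_tt(-2)=6, U_tt(-1)=-6.
Local minima occur where both diagonal entries positive: (-1, -2), (2, -2). Count: 2.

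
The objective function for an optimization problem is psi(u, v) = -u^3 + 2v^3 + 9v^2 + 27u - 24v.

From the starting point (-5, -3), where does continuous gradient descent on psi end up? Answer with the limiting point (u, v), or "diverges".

(-3, 1)

psi is separable, so gradient descent decouples: u follows -∂psi/∂u, v follows -∂psi/∂v.
∂psi/∂u = -3(u - 3)(u + 3); at u=-5 this is -48, so u increases.
∂psi/∂v = 6(v - 1)(v + 4); at v=-3 this is -24, so v increases.
u converges to its nearest critical value -3 (a local min of the u-part); v converges to 1. The iterate converges to (-3, 1).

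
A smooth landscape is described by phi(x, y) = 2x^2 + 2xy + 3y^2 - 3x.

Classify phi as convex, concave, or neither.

phi is quadratic, so its Hessian is the constant matrix H = [[4, 2], [2, 6]].
det(H) = 20, tr(H) = 10.
det(H) > 0 and tr(H) > 0, so H is positive definite everywhere: convex.

convex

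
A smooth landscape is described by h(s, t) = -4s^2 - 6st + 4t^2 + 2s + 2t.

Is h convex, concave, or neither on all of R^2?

neither

h is quadratic, so its Hessian is the constant matrix H = [[-8, -6], [-6, 8]].
det(H) = -100, tr(H) = 0.
det(H) < 0, so H is indefinite: neither convex nor concave.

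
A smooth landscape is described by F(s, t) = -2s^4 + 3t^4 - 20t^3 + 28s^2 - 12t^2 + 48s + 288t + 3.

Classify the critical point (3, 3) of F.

The mixed partial ∂²F/∂s∂t is 0, so the Hessian at any point is diag(F_ss, F_tt) = diag(8(-3s^2 + 7), 12(3t^2 - 10t - 2)).
At (3, 3): H = diag(-160, -60).
Both eigenvalues are negative, so H is negative definite: a local maximum.

local maximum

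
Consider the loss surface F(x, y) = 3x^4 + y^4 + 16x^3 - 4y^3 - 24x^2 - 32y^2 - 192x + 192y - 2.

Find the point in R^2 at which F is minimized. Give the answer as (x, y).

F(x,y) separates as P(x) + Q(y) − 2, so its minimum is min P + min Q − 2.
P'(x) = 12(x - 2)(x + 2)(x + 4) vanishes at x ∈ {-4, -2, 2}; Q'(y) = 4(y - 4)(y - 3)(y + 4) vanishes at y ∈ {-4, 3, 4}.
Local minima of P (where P''>0): P(-4)=128, P(2)=-304. Local minima of Q: Q(-4)=-768, Q(4)=256.
So the global minimum of F is P(2) + Q(-4) − 2 = -304 − 768 − 2 = -1074, attained at (2, -4).

(2, -4)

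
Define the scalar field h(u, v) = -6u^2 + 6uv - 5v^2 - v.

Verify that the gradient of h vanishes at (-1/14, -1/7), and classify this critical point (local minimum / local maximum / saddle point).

local maximum

∇h = (-12u + 6v, 6u - 10v - 1); substituting (-1/14, -1/7) gives ∇h = (0, 0), so (-1/14, -1/7) is indeed a critical point.
The Hessian of h is constant: H = [[-12, 6], [6, -10]].
det(H) = (-12)·(-10) − 6² = 84.
det(H) > 0 and tr(H) = -22 < 0, so H is negative definite and the point is a local maximum.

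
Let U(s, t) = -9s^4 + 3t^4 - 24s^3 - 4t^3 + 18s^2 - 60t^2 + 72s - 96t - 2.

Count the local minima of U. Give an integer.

U separates as a function of s plus a function of t, so ∇U=0 decouples.
∂U/∂s = -36(s - 1)(s + 1)(s + 2) = 0 at s ∈ {-2, -1, 1}; ∂U/∂t = 12(t - 4)(t + 1)(t + 2) = 0 at t ∈ {-2, -1, 4}.
The Hessian is diagonal: diag(U_ss, U_tt). Second derivatives: U_ss(-2)=-108, U_ss(-1)=72, U_ss(1)=-216; U_tt(-2)=72, U_tt(-1)=-60, U_tt(4)=360.
Local minima occur where both diagonal entries positive: (-1, -2), (-1, 4). Count: 2.

2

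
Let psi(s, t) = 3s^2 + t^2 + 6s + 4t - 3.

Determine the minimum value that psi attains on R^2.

-10

psi(s,t) separates as P(s) + Q(t) − 3, so its minimum is min P + min Q − 3.
P'(s) = 6s + 6 vanishes at s ∈ {-1}; Q'(t) = 2(t + 2) vanishes at t ∈ {-2}.
Local minima of P (where P''>0): P(-1)=-3. Local minima of Q: Q(-2)=-4.
So the global minimum of psi is P(-1) + Q(-2) − 3 = -3 − 4 − 3 = -10, attained at (-1, -2).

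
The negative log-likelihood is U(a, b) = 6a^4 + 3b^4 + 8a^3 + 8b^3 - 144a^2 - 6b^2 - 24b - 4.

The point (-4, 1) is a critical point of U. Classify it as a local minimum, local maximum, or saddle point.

local minimum

The mixed partial ∂²U/∂a∂b is 0, so the Hessian at any point is diag(U_aa, U_bb) = diag(24(3a^2 + 2a - 12), 12(3b^2 + 4b - 1)).
At (-4, 1): H = diag(672, 72).
Both eigenvalues are positive, so H is positive definite: a local minimum.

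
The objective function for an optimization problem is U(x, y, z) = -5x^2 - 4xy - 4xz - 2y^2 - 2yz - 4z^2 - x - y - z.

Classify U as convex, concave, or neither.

U is quadratic, so its Hessian is the constant matrix H = [[-10, -4, -4], [-4, -4, -2], [-4, -2, -8]].
Leading principal minors: -10, 24, -152.
Signs alternate −, +, − ⇒ H ≺ 0 ⇒ concave.

concave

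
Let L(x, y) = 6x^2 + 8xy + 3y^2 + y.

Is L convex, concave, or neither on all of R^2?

convex

L is quadratic, so its Hessian is the constant matrix H = [[12, 8], [8, 6]].
det(H) = 8, tr(H) = 18.
det(H) > 0 and tr(H) > 0, so H is positive definite everywhere: convex.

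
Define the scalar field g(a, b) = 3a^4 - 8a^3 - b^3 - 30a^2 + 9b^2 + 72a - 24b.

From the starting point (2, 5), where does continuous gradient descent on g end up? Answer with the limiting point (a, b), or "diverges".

diverges

g is separable, so gradient descent decouples: a follows -∂g/∂a, b follows -∂g/∂b.
∂g/∂a = 12(a - 3)(a - 1)(a + 2); at a=2 this is -48, so a increases.
∂g/∂b = -3(b - 4)(b - 2); at b=5 this is -9, so b increases.
The b-coordinate has no critical point in that direction and runs off to infinity.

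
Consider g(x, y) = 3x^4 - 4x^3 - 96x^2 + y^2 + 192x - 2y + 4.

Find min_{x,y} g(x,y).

-1277

g(x,y) separates as P(x) + Q(y) + 4, so its minimum is min P + min Q + 4.
P'(x) = 12(x - 4)(x - 1)(x + 4) vanishes at x ∈ {-4, 1, 4}; Q'(y) = 2y - 2 vanishes at y ∈ {1}.
Local minima of P (where P''>0): P(-4)=-1280, P(4)=-256. Local minima of Q: Q(1)=-1.
So the global minimum of g is P(-4) + Q(1) + 4 = -1280 − 1 + 4 = -1277, attained at (-4, 1).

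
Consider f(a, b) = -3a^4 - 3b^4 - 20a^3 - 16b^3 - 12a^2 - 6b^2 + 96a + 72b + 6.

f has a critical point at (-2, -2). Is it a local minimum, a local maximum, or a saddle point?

local minimum

The mixed partial ∂²f/∂a∂b is 0, so the Hessian at any point is diag(f_aa, f_bb) = diag(-12(3a^2 + 10a + 2), -12(3b^2 + 8b + 1)).
At (-2, -2): H = diag(72, 36).
Both eigenvalues are positive, so H is positive definite: a local minimum.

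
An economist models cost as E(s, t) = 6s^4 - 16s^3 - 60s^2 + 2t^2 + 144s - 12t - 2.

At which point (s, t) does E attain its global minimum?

(-2, 3)

E(s,t) separates as P(s) + Q(t) − 2, so its minimum is min P + min Q − 2.
P'(s) = 24(s - 3)(s - 1)(s + 2) vanishes at s ∈ {-2, 1, 3}; Q'(t) = 4(t - 3) vanishes at t ∈ {3}.
Local minima of P (where P''>0): P(-2)=-304, P(3)=-54. Local minima of Q: Q(3)=-18.
So the global minimum of E is P(-2) + Q(3) − 2 = -304 − 18 − 2 = -324, attained at (-2, 3).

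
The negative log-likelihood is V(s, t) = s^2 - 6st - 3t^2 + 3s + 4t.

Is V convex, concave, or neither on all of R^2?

V is quadratic, so its Hessian is the constant matrix H = [[2, -6], [-6, -6]].
det(H) = -48, tr(H) = -4.
det(H) < 0, so H is indefinite: neither convex nor concave.

neither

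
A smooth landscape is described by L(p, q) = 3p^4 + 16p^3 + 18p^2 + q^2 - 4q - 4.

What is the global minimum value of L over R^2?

L(p,q) separates as A(p) + B(q) − 4, so its minimum is min A + min B − 4.
A'(p) = 12p(p + 1)(p + 3) vanishes at p ∈ {-3, -1, 0}; B'(q) = 2q - 4 vanishes at q ∈ {2}.
Local minima of A (where A''>0): A(-3)=-27, A(0)=0. Local minima of B: B(2)=-4.
So the global minimum of L is A(-3) + B(2) − 4 = -27 − 4 − 4 = -35, attained at (-3, 2).

-35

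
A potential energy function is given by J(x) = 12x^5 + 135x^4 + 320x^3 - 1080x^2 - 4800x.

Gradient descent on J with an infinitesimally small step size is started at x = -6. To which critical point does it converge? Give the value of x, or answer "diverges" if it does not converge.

diverges

J'(x) = 60(x - 2)(x + 2)(x + 4)(x + 5), so J'(-6) = 3840.
Gradient descent moves in the -J' direction, i.e. x is decreasing.
There is no critical point below x=-6, and J' keeps the same sign, so the iterate runs off to −∞.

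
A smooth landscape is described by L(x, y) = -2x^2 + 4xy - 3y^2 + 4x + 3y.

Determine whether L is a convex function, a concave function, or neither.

L is quadratic, so its Hessian is the constant matrix H = [[-4, 4], [4, -6]].
det(H) = 8, tr(H) = -10.
det(H) > 0 and tr(H) < 0, so H is negative definite everywhere: concave.

concave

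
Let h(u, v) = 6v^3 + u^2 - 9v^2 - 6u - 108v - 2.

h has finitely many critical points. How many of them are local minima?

1

h separates as a function of u plus a function of v, so ∇h=0 decouples.
∂h/∂u = 2(u - 3) = 0 at u ∈ {3}; ∂h/∂v = 18(v - 3)(v + 2) = 0 at v ∈ {-2, 3}.
The Hessian is diagonal: diag(h_uu, h_vv). Second derivatives: h_uu(3)=2; h_vv(-2)=-90, h_vv(3)=90.
Local minima occur where both diagonal entries positive: (3, 3). Count: 1.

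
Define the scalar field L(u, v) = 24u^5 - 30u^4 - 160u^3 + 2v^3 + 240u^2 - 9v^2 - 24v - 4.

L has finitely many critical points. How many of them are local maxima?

2

L separates as a function of u plus a function of v, so ∇L=0 decouples.
∂L/∂u = 120u(u - 2)(u - 1)(u + 2) = 0 at u ∈ {-2, 0, 1, 2}; ∂L/∂v = 6(v - 4)(v + 1) = 0 at v ∈ {-1, 4}.
The Hessian is diagonal: diag(L_uu, L_vv). Second derivatives: L_uu(-2)=-2880, L_uu(0)=480, L_uu(1)=-360, L_uu(2)=960; L_vv(-1)=-30, L_vv(4)=30.
Local maxima occur where both diagonal entries negative: (-2, -1), (1, -1). Count: 2.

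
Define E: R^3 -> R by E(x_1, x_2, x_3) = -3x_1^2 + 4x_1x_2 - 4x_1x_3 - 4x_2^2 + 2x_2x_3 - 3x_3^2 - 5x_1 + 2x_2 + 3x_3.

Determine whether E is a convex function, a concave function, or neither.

E is quadratic, so its Hessian is the constant matrix H = [[-6, 4, -4], [4, -8, 2], [-4, 2, -6]].
Leading principal minors: -6, 32, -104.
Signs alternate −, +, − ⇒ H ≺ 0 ⇒ concave.

concave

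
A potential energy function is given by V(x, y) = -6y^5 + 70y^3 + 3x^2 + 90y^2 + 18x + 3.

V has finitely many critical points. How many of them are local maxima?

0

V separates as a function of x plus a function of y, so ∇V=0 decouples.
∂V/∂x = 6(x + 3) = 0 at x ∈ {-3}; ∂V/∂y = -30y(y - 3)(y + 1)(y + 2) = 0 at y ∈ {-2, -1, 0, 3}.
The Hessian is diagonal: diag(V_xx, V_yy). Second derivatives: V_xx(-3)=6; V_yy(-2)=300, V_yy(-1)=-120, V_yy(0)=180, V_yy(3)=-1800.
Local maxima occur where both diagonal entries negative: none. Count: 0.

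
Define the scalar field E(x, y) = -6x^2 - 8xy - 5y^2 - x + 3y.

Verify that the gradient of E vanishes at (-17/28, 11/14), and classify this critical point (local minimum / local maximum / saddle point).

∇E = (-12x - 8y - 1, -8x - 10y + 3); substituting (-17/28, 11/14) gives ∇E = (0, 0), so (-17/28, 11/14) is indeed a critical point.
The Hessian of E is constant: H = [[-12, -8], [-8, -10]].
det(H) = (-12)·(-10) − (-8)² = 56.
det(H) > 0 and tr(H) = -22 < 0, so H is negative definite and the point is a local maximum.

local maximum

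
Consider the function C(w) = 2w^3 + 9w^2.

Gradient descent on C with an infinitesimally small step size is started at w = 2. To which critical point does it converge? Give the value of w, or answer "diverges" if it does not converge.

C'(w) = 6w(w + 3), so C'(2) = 60.
Gradient descent moves in the -C' direction, i.e. w is decreasing.
The nearest critical point in that direction is w = 0, where C'' = 18 > 0 (a local minimum). The iterate converges there.

0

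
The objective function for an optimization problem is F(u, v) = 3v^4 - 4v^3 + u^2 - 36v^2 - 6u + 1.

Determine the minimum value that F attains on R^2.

-197

F(u,v) separates as P(u) + Q(v) + 1, so its minimum is min P + min Q + 1.
P'(u) = 2u - 6 vanishes at u ∈ {3}; Q'(v) = 12v(v - 3)(v + 2) vanishes at v ∈ {-2, 0, 3}.
Local minima of P (where P''>0): P(3)=-9. Local minima of Q: Q(-2)=-64, Q(3)=-189.
So the global minimum of F is P(3) + Q(3) + 1 = -9 − 189 + 1 = -197, attained at (3, 3).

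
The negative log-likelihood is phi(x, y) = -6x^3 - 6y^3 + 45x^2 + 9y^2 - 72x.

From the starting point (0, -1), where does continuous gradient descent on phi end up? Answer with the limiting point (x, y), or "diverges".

phi is separable, so gradient descent decouples: x follows -∂phi/∂x, y follows -∂phi/∂y.
∂phi/∂x = -18(x - 4)(x - 1); at x=0 this is -72, so x increases.
∂phi/∂y = -18y(y - 1); at y=-1 this is -36, so y increases.
x converges to its nearest critical value 1 (a local min of the x-part); y converges to 0. The iterate converges to (1, 0).

(1, 0)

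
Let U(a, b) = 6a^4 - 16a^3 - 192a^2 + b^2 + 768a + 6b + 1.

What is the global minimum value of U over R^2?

-3592

U(a,b) separates as P(a) + Q(b) + 1, so its minimum is min P + min Q + 1.
P'(a) = 24(a - 4)(a - 2)(a + 4) vanishes at a ∈ {-4, 2, 4}; Q'(b) = 2b + 6 vanishes at b ∈ {-3}.
Local minima of P (where P''>0): P(-4)=-3584, P(4)=512. Local minima of Q: Q(-3)=-9.
So the global minimum of U is P(-4) + Q(-3) + 1 = -3584 − 9 + 1 = -3592, attained at (-4, -3).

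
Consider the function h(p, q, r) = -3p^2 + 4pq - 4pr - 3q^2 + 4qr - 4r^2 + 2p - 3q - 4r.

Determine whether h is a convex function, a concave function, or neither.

h is quadratic, so its Hessian is the constant matrix H = [[-6, 4, -4], [4, -6, 4], [-4, 4, -8]].
Leading principal minors: -6, 20, -96.
Signs alternate −, +, − ⇒ H ≺ 0 ⇒ concave.

concave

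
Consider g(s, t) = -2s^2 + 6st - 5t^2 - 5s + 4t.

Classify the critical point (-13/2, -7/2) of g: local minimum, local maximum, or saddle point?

local maximum

The Hessian of g is constant: H = [[-4, 6], [6, -10]].
det(H) = (-4)·(-10) − 6² = 4.
det(H) > 0 and tr(H) = -14 < 0, so H is negative definite and the point is a local maximum.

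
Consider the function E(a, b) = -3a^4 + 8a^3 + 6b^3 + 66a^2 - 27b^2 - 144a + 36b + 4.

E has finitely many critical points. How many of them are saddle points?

E separates as a function of a plus a function of b, so ∇E=0 decouples.
∂E/∂a = -12(a - 4)(a - 1)(a + 3) = 0 at a ∈ {-3, 1, 4}; ∂E/∂b = 18(b - 2)(b - 1) = 0 at b ∈ {1, 2}.
The Hessian is diagonal: diag(E_aa, E_bb). Second derivatives: E_aa(-3)=-336, E_aa(1)=144, E_aa(4)=-252; E_bb(1)=-18, E_bb(2)=18.
Saddle points occur where the two diagonal entries have opposite signs: (-3, 2), (1, 1), (4, 2). Count: 3.

3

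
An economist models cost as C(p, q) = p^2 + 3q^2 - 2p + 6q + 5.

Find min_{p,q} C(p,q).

1

C(p,q) separates as A(p) + B(q) + 5, so its minimum is min A + min B + 5.
A'(p) = 2p - 2 vanishes at p ∈ {1}; B'(q) = 6q + 6 vanishes at q ∈ {-1}.
Local minima of A (where A''>0): A(1)=-1. Local minima of B: B(-1)=-3.
So the global minimum of C is A(1) + B(-1) + 5 = -1 − 3 + 5 = 1, attained at (1, -1).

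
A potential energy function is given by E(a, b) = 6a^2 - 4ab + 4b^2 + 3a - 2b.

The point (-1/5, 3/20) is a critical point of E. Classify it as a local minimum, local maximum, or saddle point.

The Hessian of E is constant: H = [[12, -4], [-4, 8]].
det(H) = 12·8 − (-4)² = 80.
det(H) > 0 and tr(H) = 20 > 0, so H is positive definite and the point is a local minimum.

local minimum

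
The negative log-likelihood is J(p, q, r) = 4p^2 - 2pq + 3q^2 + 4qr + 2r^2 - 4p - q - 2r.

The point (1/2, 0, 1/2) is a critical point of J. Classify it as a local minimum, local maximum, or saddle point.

local minimum

The Hessian is constant: H = [[8, -2, 0], [-2, 6, 4], [0, 4, 4]].
Leading principal minors: Δ₁ = 8, Δ₂ = 44, Δ₃ = 48.
All leading minors are positive, so H is positive definite: a local minimum.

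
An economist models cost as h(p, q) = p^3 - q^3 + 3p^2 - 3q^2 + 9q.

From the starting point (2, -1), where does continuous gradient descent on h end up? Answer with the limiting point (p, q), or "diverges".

h is separable, so gradient descent decouples: p follows -∂h/∂p, q follows -∂h/∂q.
∂h/∂p = 3p(p + 2); at p=2 this is 24, so p decreases.
∂h/∂q = -3(q - 1)(q + 3); at q=-1 this is 12, so q decreases.
p converges to its nearest critical value 0 (a local min of the p-part); q converges to -3. The iterate converges to (0, -3).

(0, -3)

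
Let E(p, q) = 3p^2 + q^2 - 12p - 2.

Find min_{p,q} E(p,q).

E(p,q) separates as A(p) + B(q) − 2, so its minimum is min A + min B − 2.
A'(p) = 6p - 12 vanishes at p ∈ {2}; B'(q) = 2q vanishes at q ∈ {0}.
Local minima of A (where A''>0): A(2)=-12. Local minima of B: B(0)=0.
So the global minimum of E is A(2) + B(0) − 2 = -12 + 0 − 2 = -14, attained at (2, 0).

-14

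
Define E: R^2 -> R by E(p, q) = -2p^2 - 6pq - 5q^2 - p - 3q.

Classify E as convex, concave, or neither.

E is quadratic, so its Hessian is the constant matrix H = [[-4, -6], [-6, -10]].
det(H) = 4, tr(H) = -14.
det(H) > 0 and tr(H) < 0, so H is negative definite everywhere: concave.

concave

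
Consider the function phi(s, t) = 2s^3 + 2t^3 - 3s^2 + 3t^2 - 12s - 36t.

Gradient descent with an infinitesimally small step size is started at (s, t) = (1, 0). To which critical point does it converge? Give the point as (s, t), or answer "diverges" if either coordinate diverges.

phi is separable, so gradient descent decouples: s follows -∂phi/∂s, t follows -∂phi/∂t.
∂phi/∂s = 6(s - 2)(s + 1); at s=1 this is -12, so s increases.
∂phi/∂t = 6(t - 2)(t + 3); at t=0 this is -36, so t increases.
s converges to its nearest critical value 2 (a local min of the s-part); t converges to 2. The iterate converges to (2, 2).

(2, 2)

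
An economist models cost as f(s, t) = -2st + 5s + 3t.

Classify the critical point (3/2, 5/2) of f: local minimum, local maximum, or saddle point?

saddle point

The Hessian of f is constant: H = [[0, -2], [-2, 0]].
det(H) = 0·0 − (-2)² = -4.
Since det(H) < 0, H is indefinite and the critical point is a saddle point.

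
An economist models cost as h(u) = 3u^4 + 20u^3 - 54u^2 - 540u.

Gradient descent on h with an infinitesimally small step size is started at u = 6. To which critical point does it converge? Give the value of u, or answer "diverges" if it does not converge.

3

h'(u) = 12(u - 3)(u + 3)(u + 5), so h'(6) = 3564.
Gradient descent moves in the -h' direction, i.e. u is decreasing.
The nearest critical point in that direction is u = 3, where h'' = 576 > 0 (a local minimum). The iterate converges there.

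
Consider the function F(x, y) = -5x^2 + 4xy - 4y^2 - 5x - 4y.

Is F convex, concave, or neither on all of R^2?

F is quadratic, so its Hessian is the constant matrix H = [[-10, 4], [4, -8]].
det(H) = 64, tr(H) = -18.
det(H) > 0 and tr(H) < 0, so H is negative definite everywhere: concave.

concave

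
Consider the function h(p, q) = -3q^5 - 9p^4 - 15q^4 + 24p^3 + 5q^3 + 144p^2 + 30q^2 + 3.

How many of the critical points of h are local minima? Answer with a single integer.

2

h separates as a function of p plus a function of q, so ∇h=0 decouples.
∂h/∂p = -36p(p - 4)(p + 2) = 0 at p ∈ {-2, 0, 4}; ∂h/∂q = -15q(q - 1)(q + 1)(q + 4) = 0 at q ∈ {-4, -1, 0, 1}.
The Hessian is diagonal: diag(h_pp, h_qq). Second derivatives: h_pp(-2)=-432, h_pp(0)=288, h_pp(4)=-864; h_qq(-4)=900, h_qq(-1)=-90, h_qq(0)=60, h_qq(1)=-150.
Local minima occur where both diagonal entries positive: (0, -4), (0, 0). Count: 2.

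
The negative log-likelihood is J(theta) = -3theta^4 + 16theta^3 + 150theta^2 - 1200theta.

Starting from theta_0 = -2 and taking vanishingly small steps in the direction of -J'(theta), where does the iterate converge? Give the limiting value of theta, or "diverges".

4

J'(theta) = -12(theta - 5)(theta - 4)(theta + 5), so J'(-2) = -1512.
Gradient descent moves in the -J' direction, i.e. theta is increasing.
The nearest critical point in that direction is theta = 4, where J'' = 108 > 0 (a local minimum). The iterate converges there.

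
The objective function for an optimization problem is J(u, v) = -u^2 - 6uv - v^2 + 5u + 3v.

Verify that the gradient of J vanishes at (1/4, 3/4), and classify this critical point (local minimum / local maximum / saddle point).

saddle point

∇J = (-2u - 6v + 5, -6u - 2v + 3); substituting (1/4, 3/4) gives ∇J = (0, 0), so (1/4, 3/4) is indeed a critical point.
The Hessian of J is constant: H = [[-2, -6], [-6, -2]].
det(H) = (-2)·(-2) − (-6)² = -32.
Since det(H) < 0, H is indefinite and the critical point is a saddle point.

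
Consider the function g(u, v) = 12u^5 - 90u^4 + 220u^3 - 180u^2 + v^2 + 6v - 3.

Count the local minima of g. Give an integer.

2

g separates as a function of u plus a function of v, so ∇g=0 decouples.
∂g/∂u = 60u(u - 3)(u - 2)(u - 1) = 0 at u ∈ {0, 1, 2, 3}; ∂g/∂v = 2(v + 3) = 0 at v ∈ {-3}.
The Hessian is diagonal: diag(g_uu, g_vv). Second derivatives: g_uu(0)=-360, g_uu(1)=120, g_uu(2)=-120, g_uu(3)=360; g_vv(-3)=2.
Local minima occur where both diagonal entries positive: (1, -3), (3, -3). Count: 2.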